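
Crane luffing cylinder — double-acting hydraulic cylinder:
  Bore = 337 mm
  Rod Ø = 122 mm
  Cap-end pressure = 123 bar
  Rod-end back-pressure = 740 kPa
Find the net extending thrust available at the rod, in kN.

Cap-side area A_cap = π/4 × (337 mm)² = 89200 mm^2
Rod-side annular area A_ann = π/4 × (337² − 122²) = 77510 mm^2
Net thrust = P_cap·A_cap − P_rod·A_ann = 1097 kN − 57.36 kN

F ≈ 1040 kN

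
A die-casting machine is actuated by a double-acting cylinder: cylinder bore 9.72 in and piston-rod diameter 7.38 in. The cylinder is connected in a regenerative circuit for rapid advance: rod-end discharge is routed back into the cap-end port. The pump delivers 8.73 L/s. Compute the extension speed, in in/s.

In regeneration the rod-end outflow joins the pump flow into the cap end, so the net volume the pump must supply per unit advance equals the rod cross-section area.
Rod cross-section A_rod = π/4 × (7.38 in)² = 42.78 in^2
v = Q_pump / A_rod

v ≈ 12.5 in/s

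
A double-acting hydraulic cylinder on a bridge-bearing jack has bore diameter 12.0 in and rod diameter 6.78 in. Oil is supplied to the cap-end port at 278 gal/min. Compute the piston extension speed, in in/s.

Cap-side area A_cap = π/4 × (12.0 in)² = 113.1 in^2
v = Q / A

v ≈ 9.46 in/s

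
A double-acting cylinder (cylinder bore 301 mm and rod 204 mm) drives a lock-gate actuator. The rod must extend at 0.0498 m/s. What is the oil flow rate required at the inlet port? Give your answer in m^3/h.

Q ≈ 12.8 m^3/h

Cap-side area A_cap = π/4 × (301 mm)² = 71160 mm^2
Q = A × v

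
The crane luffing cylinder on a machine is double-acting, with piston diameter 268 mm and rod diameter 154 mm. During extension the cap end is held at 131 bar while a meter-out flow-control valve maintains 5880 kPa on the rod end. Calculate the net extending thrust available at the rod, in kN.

F ≈ 517 kN

Cap-side area A_cap = π/4 × (268 mm)² = 56410 mm^2
Rod-side annular area A_ann = π/4 × (268² − 154²) = 37780 mm^2
Net thrust = P_cap·A_cap − P_rod·A_ann = 739.0 kN − 222.2 kN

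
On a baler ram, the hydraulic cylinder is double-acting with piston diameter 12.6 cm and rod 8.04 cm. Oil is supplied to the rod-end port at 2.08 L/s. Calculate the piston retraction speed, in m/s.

v ≈ 0.281 m/s

Rod-side annular area A_ann = π/4 × (12.6² − 8.04²) = 73.92 cm^2
Flow into the rod-end port fills the annular volume.
v = Q / A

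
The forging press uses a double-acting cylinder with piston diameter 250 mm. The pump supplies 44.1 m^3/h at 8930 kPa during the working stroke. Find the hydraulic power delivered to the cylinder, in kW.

Hydraulic power = P × Q

W ≈ 109 kW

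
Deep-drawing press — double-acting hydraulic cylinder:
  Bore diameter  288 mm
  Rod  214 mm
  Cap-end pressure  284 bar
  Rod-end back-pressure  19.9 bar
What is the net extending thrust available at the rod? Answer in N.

Cap-side area A_cap = π/4 × (288 mm)² = 65140 mm^2
Rod-side annular area A_ann = π/4 × (288² − 214²) = 29180 mm^2
Net thrust = P_cap·A_cap − P_rod·A_ann = 1.850e6 N − 58060 N

F ≈ 1.79e6 N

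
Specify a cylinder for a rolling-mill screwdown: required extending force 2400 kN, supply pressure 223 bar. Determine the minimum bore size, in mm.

Extension force acts on the full piston face: F = P × (π/4)D².
D = √(4F / (πP)) = √(4 × 2400 kN / (π × 223 bar))

D ≈ 370 mm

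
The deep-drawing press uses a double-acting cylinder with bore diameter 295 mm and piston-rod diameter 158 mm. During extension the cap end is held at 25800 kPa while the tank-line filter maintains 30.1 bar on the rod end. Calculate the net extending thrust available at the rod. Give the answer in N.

F ≈ 1.62e6 N

Cap-side area A_cap = π/4 × (295 mm)² = 68350 mm^2
Rod-side annular area A_ann = π/4 × (295² − 158²) = 48740 mm^2
Net thrust = P_cap·A_cap − P_rod·A_ann = 1.763e6 N − 1.467e5 N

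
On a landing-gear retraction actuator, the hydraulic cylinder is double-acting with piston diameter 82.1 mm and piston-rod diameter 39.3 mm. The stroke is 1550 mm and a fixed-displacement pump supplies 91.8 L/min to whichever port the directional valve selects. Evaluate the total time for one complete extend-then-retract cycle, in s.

Cap-side area A_cap = π/4 × (82.1 mm)² = 5294 mm^2
Rod-side annular area A_ann = π/4 × (82.1² − 39.3²) = 4081 mm^2
t_ext = A_cap·L/Q = 5.363 s
t_ret = A_ann·L/Q = 4.134 s
t_cycle = t_ext + t_ret

t ≈ 9.50 s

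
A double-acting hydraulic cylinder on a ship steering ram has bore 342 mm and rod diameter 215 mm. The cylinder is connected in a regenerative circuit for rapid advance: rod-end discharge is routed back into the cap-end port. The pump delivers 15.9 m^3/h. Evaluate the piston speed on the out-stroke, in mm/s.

v ≈ 122 mm/s

In regeneration the rod-end outflow joins the pump flow into the cap end, so the net volume the pump must supply per unit advance equals the rod cross-section area.
Rod cross-section A_rod = π/4 × (215 mm)² = 36310 mm^2
v = Q_pump / A_rod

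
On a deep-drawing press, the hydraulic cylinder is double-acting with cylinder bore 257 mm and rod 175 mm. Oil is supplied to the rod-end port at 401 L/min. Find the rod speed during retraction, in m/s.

v ≈ 0.240 m/s

Rod-side annular area A_ann = π/4 × (257² − 175²) = 27820 mm^2
Flow into the rod-end port fills the annular volume.
v = Q / A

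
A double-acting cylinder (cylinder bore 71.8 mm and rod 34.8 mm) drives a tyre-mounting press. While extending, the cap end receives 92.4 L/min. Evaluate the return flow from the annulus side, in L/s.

Cap-side area A_cap = π/4 × (71.8 mm)² = 4049 mm^2
Rod-side annular area A_ann = π/4 × (71.8² − 34.8²) = 3098 mm^2
Piston speed v = Q_in/A_cap; rod-end outflow Q_out = v × A_ann = Q_in × A_ann/A_cap.

Q_out ≈ 1.18 L/s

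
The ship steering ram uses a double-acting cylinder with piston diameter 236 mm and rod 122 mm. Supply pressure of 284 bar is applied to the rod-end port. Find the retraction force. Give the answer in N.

F ≈ 9.10e5 N

Rod-side annular area A_ann = π/4 × (236² − 122²) = 32050 mm^2
On retraction the pressure acts on the annular area (bore minus rod).
F = P × A_ann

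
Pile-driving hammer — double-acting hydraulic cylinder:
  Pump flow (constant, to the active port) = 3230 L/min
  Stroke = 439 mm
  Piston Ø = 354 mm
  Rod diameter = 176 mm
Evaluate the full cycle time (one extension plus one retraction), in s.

Cap-side area A_cap = π/4 × (354 mm)² = 98420 mm^2
Rod-side annular area A_ann = π/4 × (354² − 176²) = 74090 mm^2
t_ext = A_cap·L/Q = 0.8026 s
t_ret = A_ann·L/Q = 0.6042 s
t_cycle = t_ext + t_ret

t ≈ 1.41 s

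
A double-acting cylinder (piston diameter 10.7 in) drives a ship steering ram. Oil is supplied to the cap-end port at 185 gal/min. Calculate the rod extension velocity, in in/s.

v ≈ 7.92 in/s

Cap-side area A_cap = π/4 × (10.7 in)² = 89.92 in^2
v = Q / A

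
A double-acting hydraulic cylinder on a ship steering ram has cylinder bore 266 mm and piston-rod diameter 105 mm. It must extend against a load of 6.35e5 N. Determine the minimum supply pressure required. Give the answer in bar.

P ≈ 114 bar

Cap-side area A_cap = π/4 × (266 mm)² = 55570 mm^2
P = F / A = 6.35e5 N / A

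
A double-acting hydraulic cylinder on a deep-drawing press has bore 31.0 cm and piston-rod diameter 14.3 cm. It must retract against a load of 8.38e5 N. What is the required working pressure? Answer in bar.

P ≈ 141 bar

Rod-side annular area A_ann = π/4 × (31.0² − 14.3²) = 594.2 cm^2
Retraction: pressure acts on the annular area.
P = F / A = 8.38e5 N / A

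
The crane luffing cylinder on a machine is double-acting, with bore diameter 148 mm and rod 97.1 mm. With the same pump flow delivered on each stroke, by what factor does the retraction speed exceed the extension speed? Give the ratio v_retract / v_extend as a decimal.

Cap-side area A_cap = π/4 × (148 mm)² = 17200 mm^2
Rod-side annular area A_ann = π/4 × (148² − 97.1²) = 9798 mm^2
For equal Q, v ∝ 1/A, so v_ret/v_ext = A_cap/A_ann.

v_ret/v_ext ≈ 1.76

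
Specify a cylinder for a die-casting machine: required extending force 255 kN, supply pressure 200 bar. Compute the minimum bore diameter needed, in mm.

D ≈ 127 mm

Extension force acts on the full piston face: F = P × (π/4)D².
D = √(4F / (πP)) = √(4 × 255 kN / (π × 200 bar))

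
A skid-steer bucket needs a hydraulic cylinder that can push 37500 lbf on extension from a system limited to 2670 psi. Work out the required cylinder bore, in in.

D ≈ 4.23 in

Extension force acts on the full piston face: F = P × (π/4)D².
D = √(4F / (πP)) = √(4 × 37500 lbf / (π × 2670 psi))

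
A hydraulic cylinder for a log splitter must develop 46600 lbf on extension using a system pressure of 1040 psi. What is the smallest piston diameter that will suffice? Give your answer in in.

Extension force acts on the full piston face: F = P × (π/4)D².
D = √(4F / (πP)) = √(4 × 46600 lbf / (π × 1040 psi))

D ≈ 7.55 in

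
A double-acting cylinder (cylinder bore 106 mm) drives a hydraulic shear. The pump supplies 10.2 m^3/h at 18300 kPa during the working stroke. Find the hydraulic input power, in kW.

Hydraulic power = P × Q

W ≈ 51.8 kW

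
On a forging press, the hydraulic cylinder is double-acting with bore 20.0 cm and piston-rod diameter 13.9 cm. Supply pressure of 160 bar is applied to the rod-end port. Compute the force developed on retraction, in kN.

F ≈ 260 kN

Rod-side annular area A_ann = π/4 × (20.0² − 13.9²) = 162.4 cm^2
On retraction the pressure acts on the annular area (bore minus rod).
F = P × A_ann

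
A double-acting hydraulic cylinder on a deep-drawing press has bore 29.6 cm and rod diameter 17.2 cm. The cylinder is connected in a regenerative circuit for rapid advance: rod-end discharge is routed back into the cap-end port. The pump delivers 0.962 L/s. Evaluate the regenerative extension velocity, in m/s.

v ≈ 0.0414 m/s

In regeneration the rod-end outflow joins the pump flow into the cap end, so the net volume the pump must supply per unit advance equals the rod cross-section area.
Rod cross-section A_rod = π/4 × (17.2 cm)² = 232.4 cm^2
v = Q_pump / A_rod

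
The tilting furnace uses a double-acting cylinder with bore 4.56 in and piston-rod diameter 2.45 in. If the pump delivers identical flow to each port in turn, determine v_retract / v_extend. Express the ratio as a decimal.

v_ret/v_ext ≈ 1.41

Cap-side area A_cap = π/4 × (4.56 in)² = 16.33 in^2
Rod-side annular area A_ann = π/4 × (4.56² − 2.45²) = 11.62 in^2
For equal Q, v ∝ 1/A, so v_ret/v_ext = A_cap/A_ann.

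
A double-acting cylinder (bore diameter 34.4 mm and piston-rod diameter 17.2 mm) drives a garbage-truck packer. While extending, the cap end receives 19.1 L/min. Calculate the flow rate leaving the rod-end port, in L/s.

Q_out ≈ 0.239 L/s

Cap-side area A_cap = π/4 × (34.4 mm)² = 929.4 mm^2
Rod-side annular area A_ann = π/4 × (34.4² − 17.2²) = 697.1 mm^2
Piston speed v = Q_in/A_cap; rod-end outflow Q_out = v × A_ann = Q_in × A_ann/A_cap.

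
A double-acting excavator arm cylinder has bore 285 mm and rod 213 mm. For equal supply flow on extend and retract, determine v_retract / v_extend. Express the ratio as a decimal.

Cap-side area A_cap = π/4 × (285 mm)² = 63790 mm^2
Rod-side annular area A_ann = π/4 × (285² − 213²) = 28160 mm^2
For equal Q, v ∝ 1/A, so v_ret/v_ext = A_cap/A_ann.

v_ret/v_ext ≈ 2.27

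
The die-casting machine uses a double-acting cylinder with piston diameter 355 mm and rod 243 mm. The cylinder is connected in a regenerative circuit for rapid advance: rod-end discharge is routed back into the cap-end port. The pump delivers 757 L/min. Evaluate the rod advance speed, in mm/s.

In regeneration the rod-end outflow joins the pump flow into the cap end, so the net volume the pump must supply per unit advance equals the rod cross-section area.
Rod cross-section A_rod = π/4 × (243 mm)² = 46380 mm^2
v = Q_pump / A_rod

v ≈ 272 mm/s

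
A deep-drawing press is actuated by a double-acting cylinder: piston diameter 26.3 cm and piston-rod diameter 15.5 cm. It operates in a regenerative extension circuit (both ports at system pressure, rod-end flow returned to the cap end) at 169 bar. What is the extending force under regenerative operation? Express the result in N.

F ≈ 3.19e5 N

With equal pressure on both faces, forces on the annular region cancel; the net push is pressure × rod cross-section.
Rod cross-section A_rod = π/4 × (15.5 cm)² = 188.7 cm^2
F = P × A_rod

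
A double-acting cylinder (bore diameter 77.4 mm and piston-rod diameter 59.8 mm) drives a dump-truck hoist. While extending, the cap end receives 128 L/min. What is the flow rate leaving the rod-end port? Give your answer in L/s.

Q_out ≈ 0.860 L/s

Cap-side area A_cap = π/4 × (77.4 mm)² = 4705 mm^2
Rod-side annular area A_ann = π/4 × (77.4² − 59.8²) = 1897 mm^2
Piston speed v = Q_in/A_cap; rod-end outflow Q_out = v × A_ann = Q_in × A_ann/A_cap.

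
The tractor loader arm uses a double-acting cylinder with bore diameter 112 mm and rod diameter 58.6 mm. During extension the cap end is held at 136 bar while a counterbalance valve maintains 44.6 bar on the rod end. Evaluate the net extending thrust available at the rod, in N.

Cap-side area A_cap = π/4 × (112 mm)² = 9852 mm^2
Rod-side annular area A_ann = π/4 × (112² − 58.6²) = 7155 mm^2
Net thrust = P_cap·A_cap − P_rod·A_ann = 1.340e5 N − 31910 N

F ≈ 1.02e5 N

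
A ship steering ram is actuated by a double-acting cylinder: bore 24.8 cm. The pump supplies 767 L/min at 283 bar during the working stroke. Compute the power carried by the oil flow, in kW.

W ≈ 362 kW

Hydraulic power = P × Q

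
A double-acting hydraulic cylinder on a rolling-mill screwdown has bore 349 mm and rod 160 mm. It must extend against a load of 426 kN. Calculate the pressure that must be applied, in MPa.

P ≈ 4.45 MPa

Cap-side area A_cap = π/4 × (349 mm)² = 95660 mm^2
P = F / A = 426 kN / A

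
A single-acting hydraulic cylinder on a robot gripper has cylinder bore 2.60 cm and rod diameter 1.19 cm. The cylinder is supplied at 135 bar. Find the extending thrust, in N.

Cap-side area A_cap = π/4 × (2.60 cm)² = 5.309 cm^2
F = P × A_cap = 135 bar × A_cap

F ≈ 7170 N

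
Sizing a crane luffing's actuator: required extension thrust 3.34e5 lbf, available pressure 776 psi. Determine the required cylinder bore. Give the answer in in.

Extension force acts on the full piston face: F = P × (π/4)D².
D = √(4F / (πP)) = √(4 × 3.34e5 lbf / (π × 776 psi))

D ≈ 23.4 in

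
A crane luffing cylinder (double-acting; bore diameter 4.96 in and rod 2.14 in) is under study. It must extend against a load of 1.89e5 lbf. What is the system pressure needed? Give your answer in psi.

P ≈ 9780 psi

Cap-side area A_cap = π/4 × (4.96 in)² = 19.32 in^2
P = F / A = 1.89e5 lbf / A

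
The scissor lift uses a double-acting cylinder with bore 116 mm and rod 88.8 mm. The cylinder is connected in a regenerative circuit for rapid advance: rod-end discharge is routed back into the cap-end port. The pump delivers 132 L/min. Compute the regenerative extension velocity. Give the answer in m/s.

In regeneration the rod-end outflow joins the pump flow into the cap end, so the net volume the pump must supply per unit advance equals the rod cross-section area.
Rod cross-section A_rod = π/4 × (88.8 mm)² = 6193 mm^2
v = Q_pump / A_rod

v ≈ 0.355 m/s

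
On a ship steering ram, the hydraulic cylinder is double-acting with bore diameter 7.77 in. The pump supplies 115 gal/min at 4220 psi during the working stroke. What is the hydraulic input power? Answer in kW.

Hydraulic power = P × Q

W ≈ 211 kW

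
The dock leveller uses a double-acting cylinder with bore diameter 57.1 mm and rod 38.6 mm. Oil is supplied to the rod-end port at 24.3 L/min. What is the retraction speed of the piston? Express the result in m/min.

v ≈ 17.5 m/min

Rod-side annular area A_ann = π/4 × (57.1² − 38.6²) = 1391 mm^2
Flow into the rod-end port fills the annular volume.
v = Q / A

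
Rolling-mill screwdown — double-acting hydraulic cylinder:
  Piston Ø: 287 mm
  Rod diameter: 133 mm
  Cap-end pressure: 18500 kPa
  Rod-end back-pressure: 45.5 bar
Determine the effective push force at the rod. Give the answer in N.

F ≈ 9.66e5 N

Cap-side area A_cap = π/4 × (287 mm)² = 64690 mm^2
Rod-side annular area A_ann = π/4 × (287² − 133²) = 50800 mm^2
Net thrust = P_cap·A_cap − P_rod·A_ann = 1.197e6 N − 2.311e5 N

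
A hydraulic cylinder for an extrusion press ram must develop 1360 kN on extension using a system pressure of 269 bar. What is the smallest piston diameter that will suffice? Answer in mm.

D ≈ 254 mm

Extension force acts on the full piston face: F = P × (π/4)D².
D = √(4F / (πP)) = √(4 × 1360 kN / (π × 269 bar))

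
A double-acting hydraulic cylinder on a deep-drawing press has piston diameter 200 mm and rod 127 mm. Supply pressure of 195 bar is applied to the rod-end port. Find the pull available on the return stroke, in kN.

F ≈ 366 kN

Rod-side annular area A_ann = π/4 × (200² − 127²) = 18750 mm^2
On retraction the pressure acts on the annular area (bore minus rod).
F = P × A_ann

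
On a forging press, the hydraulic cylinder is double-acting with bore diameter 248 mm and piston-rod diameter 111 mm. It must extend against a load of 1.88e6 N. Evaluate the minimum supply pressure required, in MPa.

P ≈ 38.9 MPa

Cap-side area A_cap = π/4 × (248 mm)² = 48310 mm^2
P = F / A = 1.88e6 N / A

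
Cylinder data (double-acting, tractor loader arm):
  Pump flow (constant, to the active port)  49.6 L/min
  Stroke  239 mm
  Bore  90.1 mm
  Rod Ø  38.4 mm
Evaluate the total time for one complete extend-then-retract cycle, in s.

Cap-side area A_cap = π/4 × (90.1 mm)² = 6376 mm^2
Rod-side annular area A_ann = π/4 × (90.1² − 38.4²) = 5218 mm^2
t_ext = A_cap·L/Q = 1.843 s
t_ret = A_ann·L/Q = 1.509 s
t_cycle = t_ext + t_ret

t ≈ 3.35 s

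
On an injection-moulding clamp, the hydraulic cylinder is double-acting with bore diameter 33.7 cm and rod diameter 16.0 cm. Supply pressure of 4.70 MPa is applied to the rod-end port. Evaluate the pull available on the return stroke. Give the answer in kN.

Rod-side annular area A_ann = π/4 × (33.7² − 16.0²) = 690.9 cm^2
On retraction the pressure acts on the annular area (bore minus rod).
F = P × A_ann

F ≈ 325 kN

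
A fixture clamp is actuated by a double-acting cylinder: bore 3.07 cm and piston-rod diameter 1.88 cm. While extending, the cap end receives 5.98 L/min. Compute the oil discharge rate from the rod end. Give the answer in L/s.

Q_out ≈ 0.0623 L/s

Cap-side area A_cap = π/4 × (3.07 cm)² = 7.402 cm^2
Rod-side annular area A_ann = π/4 × (3.07² − 1.88²) = 4.626 cm^2
Piston speed v = Q_in/A_cap; rod-end outflow Q_out = v × A_ann = Q_in × A_ann/A_cap.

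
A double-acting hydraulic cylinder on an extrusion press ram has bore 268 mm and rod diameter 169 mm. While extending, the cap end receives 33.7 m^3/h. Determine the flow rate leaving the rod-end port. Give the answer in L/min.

Cap-side area A_cap = π/4 × (268 mm)² = 56410 mm^2
Rod-side annular area A_ann = π/4 × (268² − 169²) = 33980 mm^2
Piston speed v = Q_in/A_cap; rod-end outflow Q_out = v × A_ann = Q_in × A_ann/A_cap.

Q_out ≈ 338 L/min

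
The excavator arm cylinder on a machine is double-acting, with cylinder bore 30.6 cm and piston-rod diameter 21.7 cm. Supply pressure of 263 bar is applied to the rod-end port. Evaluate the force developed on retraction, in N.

Rod-side annular area A_ann = π/4 × (30.6² − 21.7²) = 365.6 cm^2
On retraction the pressure acts on the annular area (bore minus rod).
F = P × A_ann

F ≈ 9.61e5 N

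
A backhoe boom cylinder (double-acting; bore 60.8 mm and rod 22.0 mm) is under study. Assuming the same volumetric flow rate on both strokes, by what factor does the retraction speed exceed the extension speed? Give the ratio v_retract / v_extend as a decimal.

Cap-side area A_cap = π/4 × (60.8 mm)² = 2903 mm^2
Rod-side annular area A_ann = π/4 × (60.8² − 22.0²) = 2523 mm^2
For equal Q, v ∝ 1/A, so v_ret/v_ext = A_cap/A_ann.

v_ret/v_ext ≈ 1.15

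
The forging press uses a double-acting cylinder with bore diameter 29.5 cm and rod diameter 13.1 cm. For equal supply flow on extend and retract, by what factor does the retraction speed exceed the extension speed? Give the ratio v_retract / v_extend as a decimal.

Cap-side area A_cap = π/4 × (29.5 cm)² = 683.5 cm^2
Rod-side annular area A_ann = π/4 × (29.5² − 13.1²) = 548.7 cm^2
For equal Q, v ∝ 1/A, so v_ret/v_ext = A_cap/A_ann.

v_ret/v_ext ≈ 1.25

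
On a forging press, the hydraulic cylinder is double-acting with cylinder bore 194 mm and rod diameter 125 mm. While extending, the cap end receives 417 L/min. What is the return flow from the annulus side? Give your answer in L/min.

Cap-side area A_cap = π/4 × (194 mm)² = 29560 mm^2
Rod-side annular area A_ann = π/4 × (194² − 125²) = 17290 mm^2
Piston speed v = Q_in/A_cap; rod-end outflow Q_out = v × A_ann = Q_in × A_ann/A_cap.

Q_out ≈ 244 L/min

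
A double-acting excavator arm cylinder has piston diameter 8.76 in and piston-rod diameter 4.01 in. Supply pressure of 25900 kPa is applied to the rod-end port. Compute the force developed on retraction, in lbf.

Rod-side annular area A_ann = π/4 × (8.76² − 4.01²) = 47.64 in^2
On retraction the pressure acts on the annular area (bore minus rod).
F = P × A_ann

F ≈ 1.79e5 lbf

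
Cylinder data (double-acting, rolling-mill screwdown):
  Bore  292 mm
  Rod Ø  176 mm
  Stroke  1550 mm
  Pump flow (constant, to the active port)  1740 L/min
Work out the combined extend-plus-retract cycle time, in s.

Cap-side area A_cap = π/4 × (292 mm)² = 66970 mm^2
Rod-side annular area A_ann = π/4 × (292² − 176²) = 42640 mm^2
t_ext = A_cap·L/Q = 3.579 s
t_ret = A_ann·L/Q = 2.279 s
t_cycle = t_ext + t_ret

t ≈ 5.86 s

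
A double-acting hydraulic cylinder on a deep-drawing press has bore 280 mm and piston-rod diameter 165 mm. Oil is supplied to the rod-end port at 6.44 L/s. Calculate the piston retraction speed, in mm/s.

Rod-side annular area A_ann = π/4 × (280² − 165²) = 40190 mm^2
Flow into the rod-end port fills the annular volume.
v = Q / A

v ≈ 160 mm/s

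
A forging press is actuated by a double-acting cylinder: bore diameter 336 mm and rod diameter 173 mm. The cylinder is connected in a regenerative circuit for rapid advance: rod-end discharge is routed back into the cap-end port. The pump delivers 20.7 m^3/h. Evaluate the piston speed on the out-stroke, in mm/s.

v ≈ 245 mm/s

In regeneration the rod-end outflow joins the pump flow into the cap end, so the net volume the pump must supply per unit advance equals the rod cross-section area.
Rod cross-section A_rod = π/4 × (173 mm)² = 23510 mm^2
v = Q_pump / A_rod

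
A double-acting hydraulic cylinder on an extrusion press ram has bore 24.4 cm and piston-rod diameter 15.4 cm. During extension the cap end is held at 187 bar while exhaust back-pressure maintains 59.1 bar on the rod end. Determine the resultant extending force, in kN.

Cap-side area A_cap = π/4 × (24.4 cm)² = 467.6 cm^2
Rod-side annular area A_ann = π/4 × (24.4² − 15.4²) = 281.3 cm^2
Net thrust = P_cap·A_cap − P_rod·A_ann = 874.4 kN − 166.3 kN

F ≈ 708 kN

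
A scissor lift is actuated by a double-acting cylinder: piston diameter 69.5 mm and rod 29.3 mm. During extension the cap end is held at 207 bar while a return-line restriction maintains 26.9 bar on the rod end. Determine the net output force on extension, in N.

Cap-side area A_cap = π/4 × (69.5 mm)² = 3794 mm^2
Rod-side annular area A_ann = π/4 × (69.5² − 29.3²) = 3119 mm^2
Net thrust = P_cap·A_cap − P_rod·A_ann = 78530 N − 8391 N

F ≈ 70100 N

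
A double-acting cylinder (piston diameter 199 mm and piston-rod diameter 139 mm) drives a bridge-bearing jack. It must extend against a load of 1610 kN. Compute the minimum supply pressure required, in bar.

Cap-side area A_cap = π/4 × (199 mm)² = 31100 mm^2
P = F / A = 1610 kN / A

P ≈ 518 bar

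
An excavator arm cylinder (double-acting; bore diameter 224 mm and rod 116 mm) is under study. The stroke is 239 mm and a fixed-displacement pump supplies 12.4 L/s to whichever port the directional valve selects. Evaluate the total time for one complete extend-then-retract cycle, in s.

Cap-side area A_cap = π/4 × (224 mm)² = 39410 mm^2
Rod-side annular area A_ann = π/4 × (224² − 116²) = 28840 mm^2
t_ext = A_cap·L/Q = 0.7596 s
t_ret = A_ann·L/Q = 0.5559 s
t_cycle = t_ext + t_ret

t ≈ 1.32 s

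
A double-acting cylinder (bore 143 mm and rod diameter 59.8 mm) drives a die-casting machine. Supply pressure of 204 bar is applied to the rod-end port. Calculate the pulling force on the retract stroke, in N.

Rod-side annular area A_ann = π/4 × (143² − 59.8²) = 13250 mm^2
On retraction the pressure acts on the annular area (bore minus rod).
F = P × A_ann

F ≈ 2.70e5 N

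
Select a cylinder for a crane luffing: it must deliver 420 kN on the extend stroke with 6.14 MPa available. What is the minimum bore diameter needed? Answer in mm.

Extension force acts on the full piston face: F = P × (π/4)D².
D = √(4F / (πP)) = √(4 × 420 kN / (π × 6.14 MPa))

D ≈ 295 mm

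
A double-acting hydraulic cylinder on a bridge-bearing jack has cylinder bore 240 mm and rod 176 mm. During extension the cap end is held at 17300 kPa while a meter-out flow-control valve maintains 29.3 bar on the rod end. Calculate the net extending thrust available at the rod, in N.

Cap-side area A_cap = π/4 × (240 mm)² = 45240 mm^2
Rod-side annular area A_ann = π/4 × (240² − 176²) = 20910 mm^2
Net thrust = P_cap·A_cap − P_rod·A_ann = 7.826e5 N − 61270 N

F ≈ 7.21e5 N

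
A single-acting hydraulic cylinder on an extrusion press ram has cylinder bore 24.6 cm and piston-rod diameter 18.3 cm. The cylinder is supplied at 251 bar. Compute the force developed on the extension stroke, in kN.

F ≈ 1190 kN

Cap-side area A_cap = π/4 × (24.6 cm)² = 475.3 cm^2
F = P × A_cap = 251 bar × A_cap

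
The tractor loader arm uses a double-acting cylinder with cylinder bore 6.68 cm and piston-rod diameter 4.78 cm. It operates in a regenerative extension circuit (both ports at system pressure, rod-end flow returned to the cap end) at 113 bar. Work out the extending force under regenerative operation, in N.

With equal pressure on both faces, forces on the annular region cancel; the net push is pressure × rod cross-section.
Rod cross-section A_rod = π/4 × (4.78 cm)² = 17.95 cm^2
F = P × A_rod

F ≈ 20300 N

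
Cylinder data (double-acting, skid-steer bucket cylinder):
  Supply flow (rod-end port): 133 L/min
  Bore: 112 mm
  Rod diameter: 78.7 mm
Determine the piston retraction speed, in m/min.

Rod-side annular area A_ann = π/4 × (112² − 78.7²) = 4988 mm^2
Flow into the rod-end port fills the annular volume.
v = Q / A

v ≈ 26.7 m/min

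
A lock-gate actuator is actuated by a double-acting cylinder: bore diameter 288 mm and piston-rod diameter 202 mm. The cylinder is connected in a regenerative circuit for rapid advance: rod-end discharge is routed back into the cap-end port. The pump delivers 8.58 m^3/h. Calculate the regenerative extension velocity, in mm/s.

In regeneration the rod-end outflow joins the pump flow into the cap end, so the net volume the pump must supply per unit advance equals the rod cross-section area.
Rod cross-section A_rod = π/4 × (202 mm)² = 32050 mm^2
v = Q_pump / A_rod

v ≈ 74.4 mm/s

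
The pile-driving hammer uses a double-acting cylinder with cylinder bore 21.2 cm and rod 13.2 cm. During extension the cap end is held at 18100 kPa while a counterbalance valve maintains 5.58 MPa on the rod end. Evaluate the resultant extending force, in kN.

Cap-side area A_cap = π/4 × (21.2 cm)² = 353.0 cm^2
Rod-side annular area A_ann = π/4 × (21.2² − 13.2²) = 216.1 cm^2
Net thrust = P_cap·A_cap − P_rod·A_ann = 638.9 kN − 120.6 kN

F ≈ 518 kN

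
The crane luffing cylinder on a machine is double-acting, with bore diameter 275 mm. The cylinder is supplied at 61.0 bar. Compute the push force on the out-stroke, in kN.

Cap-side area A_cap = π/4 × (275 mm)² = 59400 mm^2
F = P × A_cap = 61.0 bar × A_cap

F ≈ 362 kN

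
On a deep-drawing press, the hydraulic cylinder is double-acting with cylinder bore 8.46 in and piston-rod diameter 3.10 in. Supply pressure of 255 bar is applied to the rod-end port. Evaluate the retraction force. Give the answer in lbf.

Rod-side annular area A_ann = π/4 × (8.46² − 3.10²) = 48.66 in^2
On retraction the pressure acts on the annular area (bore minus rod).
F = P × A_ann

F ≈ 1.80e5 lbf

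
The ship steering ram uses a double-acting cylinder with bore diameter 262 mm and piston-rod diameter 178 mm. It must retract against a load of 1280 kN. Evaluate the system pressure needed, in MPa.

Rod-side annular area A_ann = π/4 × (262² − 178²) = 29030 mm^2
Retraction: pressure acts on the annular area.
P = F / A = 1280 kN / A

P ≈ 44.1 MPa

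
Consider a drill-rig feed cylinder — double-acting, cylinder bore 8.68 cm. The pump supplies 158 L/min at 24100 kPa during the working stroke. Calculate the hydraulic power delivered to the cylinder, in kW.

Hydraulic power = P × Q

W ≈ 63.5 kW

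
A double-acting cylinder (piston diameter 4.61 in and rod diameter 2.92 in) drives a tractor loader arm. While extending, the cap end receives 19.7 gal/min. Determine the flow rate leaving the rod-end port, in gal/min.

Q_out ≈ 11.8 gal/min

Cap-side area A_cap = π/4 × (4.61 in)² = 16.69 in^2
Rod-side annular area A_ann = π/4 × (4.61² − 2.92²) = 9.995 in^2
Piston speed v = Q_in/A_cap; rod-end outflow Q_out = v × A_ann = Q_in × A_ann/A_cap.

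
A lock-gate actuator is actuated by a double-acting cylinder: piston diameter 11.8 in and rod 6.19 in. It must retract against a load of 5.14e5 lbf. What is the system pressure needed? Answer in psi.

P ≈ 6480 psi

Rod-side annular area A_ann = π/4 × (11.8² − 6.19²) = 79.27 in^2
Retraction: pressure acts on the annular area.
P = F / A = 5.14e5 lbf / A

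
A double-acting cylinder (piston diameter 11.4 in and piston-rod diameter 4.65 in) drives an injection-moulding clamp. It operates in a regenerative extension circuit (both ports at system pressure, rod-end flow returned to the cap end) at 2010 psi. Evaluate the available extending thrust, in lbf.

With equal pressure on both faces, forces on the annular region cancel; the net push is pressure × rod cross-section.
Rod cross-section A_rod = π/4 × (4.65 in)² = 16.98 in^2
F = P × A_rod

F ≈ 34100 lbf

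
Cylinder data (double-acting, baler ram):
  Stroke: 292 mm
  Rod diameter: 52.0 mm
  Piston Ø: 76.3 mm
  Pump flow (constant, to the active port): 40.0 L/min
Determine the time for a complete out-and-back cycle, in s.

t ≈ 3.08 s

Cap-side area A_cap = π/4 × (76.3 mm)² = 4572 mm^2
Rod-side annular area A_ann = π/4 × (76.3² − 52.0²) = 2449 mm^2
t_ext = A_cap·L/Q = 2.003 s
t_ret = A_ann·L/Q = 1.072 s
t_cycle = t_ext + t_ret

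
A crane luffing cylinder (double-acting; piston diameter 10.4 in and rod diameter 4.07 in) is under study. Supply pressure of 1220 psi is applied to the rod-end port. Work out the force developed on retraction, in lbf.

F ≈ 87800 lbf

Rod-side annular area A_ann = π/4 × (10.4² − 4.07²) = 71.94 in^2
On retraction the pressure acts on the annular area (bore minus rod).
F = P × A_ann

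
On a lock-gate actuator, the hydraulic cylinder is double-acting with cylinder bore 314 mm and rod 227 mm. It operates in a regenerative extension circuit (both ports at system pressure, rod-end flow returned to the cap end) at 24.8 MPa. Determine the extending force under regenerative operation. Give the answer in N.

With equal pressure on both faces, forces on the annular region cancel; the net push is pressure × rod cross-section.
Rod cross-section A_rod = π/4 × (227 mm)² = 40470 mm^2
F = P × A_rod

F ≈ 1.00e6 N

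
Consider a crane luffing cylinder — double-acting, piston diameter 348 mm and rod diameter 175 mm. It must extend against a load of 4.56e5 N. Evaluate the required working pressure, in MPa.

P ≈ 4.79 MPa

Cap-side area A_cap = π/4 × (348 mm)² = 95110 mm^2
P = F / A = 4.56e5 N / A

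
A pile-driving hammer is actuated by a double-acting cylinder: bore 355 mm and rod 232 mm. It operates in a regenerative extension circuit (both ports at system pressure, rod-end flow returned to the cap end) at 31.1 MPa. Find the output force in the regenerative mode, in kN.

F ≈ 1310 kN

With equal pressure on both faces, forces on the annular region cancel; the net push is pressure × rod cross-section.
Rod cross-section A_rod = π/4 × (232 mm)² = 42270 mm^2
F = P × A_rod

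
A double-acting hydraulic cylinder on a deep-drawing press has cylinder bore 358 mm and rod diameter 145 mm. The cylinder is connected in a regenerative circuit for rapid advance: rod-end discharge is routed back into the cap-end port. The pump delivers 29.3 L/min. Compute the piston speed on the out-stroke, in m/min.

In regeneration the rod-end outflow joins the pump flow into the cap end, so the net volume the pump must supply per unit advance equals the rod cross-section area.
Rod cross-section A_rod = π/4 × (145 mm)² = 16510 mm^2
v = Q_pump / A_rod

v ≈ 1.77 m/min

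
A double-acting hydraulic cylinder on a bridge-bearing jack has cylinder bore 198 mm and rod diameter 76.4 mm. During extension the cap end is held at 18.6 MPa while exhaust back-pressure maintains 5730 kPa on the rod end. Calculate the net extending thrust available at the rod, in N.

F ≈ 4.23e5 N

Cap-side area A_cap = π/4 × (198 mm)² = 30790 mm^2
Rod-side annular area A_ann = π/4 × (198² − 76.4²) = 26210 mm^2
Net thrust = P_cap·A_cap − P_rod·A_ann = 5.727e5 N − 1.502e5 N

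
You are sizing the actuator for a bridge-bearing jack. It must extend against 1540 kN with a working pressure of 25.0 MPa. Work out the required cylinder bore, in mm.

D ≈ 280 mm

Extension force acts on the full piston face: F = P × (π/4)D².
D = √(4F / (πP)) = √(4 × 1540 kN / (π × 25.0 MPa))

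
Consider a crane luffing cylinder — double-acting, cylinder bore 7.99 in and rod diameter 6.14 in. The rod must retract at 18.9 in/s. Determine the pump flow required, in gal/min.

Q ≈ 101 gal/min

Rod-side annular area A_ann = π/4 × (7.99² − 6.14²) = 20.53 in^2
Q = A × v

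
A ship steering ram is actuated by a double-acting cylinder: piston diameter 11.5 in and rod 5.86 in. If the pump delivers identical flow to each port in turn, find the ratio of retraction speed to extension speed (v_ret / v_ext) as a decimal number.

Cap-side area A_cap = π/4 × (11.5 in)² = 103.9 in^2
Rod-side annular area A_ann = π/4 × (11.5² − 5.86²) = 76.90 in^2
For equal Q, v ∝ 1/A, so v_ret/v_ext = A_cap/A_ann.

v_ret/v_ext ≈ 1.35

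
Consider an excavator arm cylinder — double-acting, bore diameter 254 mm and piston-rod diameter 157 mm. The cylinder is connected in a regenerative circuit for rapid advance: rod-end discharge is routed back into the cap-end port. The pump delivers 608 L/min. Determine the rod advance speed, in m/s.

In regeneration the rod-end outflow joins the pump flow into the cap end, so the net volume the pump must supply per unit advance equals the rod cross-section area.
Rod cross-section A_rod = π/4 × (157 mm)² = 19360 mm^2
v = Q_pump / A_rod

v ≈ 0.523 m/s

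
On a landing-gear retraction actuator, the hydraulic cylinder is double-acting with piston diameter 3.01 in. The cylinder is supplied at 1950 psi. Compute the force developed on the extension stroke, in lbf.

Cap-side area A_cap = π/4 × (3.01 in)² = 7.116 in^2
F = P × A_cap = 1950 psi × A_cap

F ≈ 13900 lbf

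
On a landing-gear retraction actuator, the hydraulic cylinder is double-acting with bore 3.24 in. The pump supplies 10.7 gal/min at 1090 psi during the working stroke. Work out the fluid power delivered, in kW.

Hydraulic power = P × Q

W ≈ 5.07 kW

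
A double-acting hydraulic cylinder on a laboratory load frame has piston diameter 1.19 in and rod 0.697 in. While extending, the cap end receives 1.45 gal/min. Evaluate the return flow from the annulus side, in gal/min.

Q_out ≈ 0.953 gal/min

Cap-side area A_cap = π/4 × (1.19 in)² = 1.112 in^2
Rod-side annular area A_ann = π/4 × (1.19² − 0.697²) = 0.7306 in^2
Piston speed v = Q_in/A_cap; rod-end outflow Q_out = v × A_ann = Q_in × A_ann/A_cap.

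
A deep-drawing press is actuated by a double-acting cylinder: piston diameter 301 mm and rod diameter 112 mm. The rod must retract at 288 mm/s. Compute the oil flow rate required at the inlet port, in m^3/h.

Q ≈ 63.6 m^3/h

Rod-side annular area A_ann = π/4 × (301² − 112²) = 61310 mm^2
Q = A × v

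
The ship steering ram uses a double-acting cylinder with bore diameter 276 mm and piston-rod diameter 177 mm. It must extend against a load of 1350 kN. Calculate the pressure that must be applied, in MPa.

P ≈ 22.6 MPa

Cap-side area A_cap = π/4 × (276 mm)² = 59830 mm^2
P = F / A = 1350 kN / A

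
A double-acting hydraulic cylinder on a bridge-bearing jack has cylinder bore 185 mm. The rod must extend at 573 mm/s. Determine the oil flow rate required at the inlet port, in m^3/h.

Q ≈ 55.4 m^3/h

Cap-side area A_cap = π/4 × (185 mm)² = 26880 mm^2
Q = A × v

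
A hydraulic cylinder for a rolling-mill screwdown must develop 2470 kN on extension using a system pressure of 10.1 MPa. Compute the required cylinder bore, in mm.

D ≈ 558 mm

Extension force acts on the full piston face: F = P × (π/4)D².
D = √(4F / (πP)) = √(4 × 2470 kN / (π × 10.1 MPa))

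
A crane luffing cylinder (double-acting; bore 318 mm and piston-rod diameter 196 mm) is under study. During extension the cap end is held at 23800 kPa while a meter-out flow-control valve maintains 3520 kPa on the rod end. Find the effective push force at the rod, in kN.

Cap-side area A_cap = π/4 × (318 mm)² = 79420 mm^2
Rod-side annular area A_ann = π/4 × (318² − 196²) = 49250 mm^2
Net thrust = P_cap·A_cap − P_rod·A_ann = 1890 kN − 173.4 kN

F ≈ 1720 kN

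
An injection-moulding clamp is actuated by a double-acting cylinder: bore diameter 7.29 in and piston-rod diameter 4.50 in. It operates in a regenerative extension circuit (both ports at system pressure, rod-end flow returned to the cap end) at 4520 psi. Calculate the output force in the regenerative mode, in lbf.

F ≈ 71900 lbf

With equal pressure on both faces, forces on the annular region cancel; the net push is pressure × rod cross-section.
Rod cross-section A_rod = π/4 × (4.50 in)² = 15.90 in^2
F = P × A_rod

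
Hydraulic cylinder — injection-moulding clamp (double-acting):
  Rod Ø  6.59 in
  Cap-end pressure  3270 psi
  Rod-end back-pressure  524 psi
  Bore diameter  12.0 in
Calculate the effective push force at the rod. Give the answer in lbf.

Cap-side area A_cap = π/4 × (12.0 in)² = 113.1 in^2
Rod-side annular area A_ann = π/4 × (12.0² − 6.59²) = 78.99 in^2
Net thrust = P_cap·A_cap − P_rod·A_ann = 3.698e5 lbf − 41390 lbf

F ≈ 3.28e5 lbf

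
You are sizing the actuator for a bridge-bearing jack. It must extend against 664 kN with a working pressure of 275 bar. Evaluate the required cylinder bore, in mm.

Extension force acts on the full piston face: F = P × (π/4)D².
D = √(4F / (πP)) = √(4 × 664 kN / (π × 275 bar))

D ≈ 175 mm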